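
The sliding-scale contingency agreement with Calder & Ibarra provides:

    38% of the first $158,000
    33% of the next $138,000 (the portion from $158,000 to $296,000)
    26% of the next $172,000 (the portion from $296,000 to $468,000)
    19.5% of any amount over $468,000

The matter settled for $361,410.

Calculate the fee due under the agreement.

First $158,000 at 38% = $60,040.00
Next $138,000 at 33% = $45,540.00
Remaining $65,410 at 26% = $17,006.60
Fee: $60,040.00 + $45,540.00 + $17,006.60 = $122,586.60

$122,586.60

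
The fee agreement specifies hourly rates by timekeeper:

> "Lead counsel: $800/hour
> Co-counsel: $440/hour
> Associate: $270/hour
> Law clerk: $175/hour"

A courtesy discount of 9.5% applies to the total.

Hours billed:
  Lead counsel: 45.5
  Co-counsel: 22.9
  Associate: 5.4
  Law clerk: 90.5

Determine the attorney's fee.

Lead counsel: 45.5 × $800 = $36,400.00
Co-counsel: 22.9 × $440 = $10,076.00
Associate: 5.4 × $270 = $1,458.00
Law clerk: 90.5 × $175 = $15,837.50
Subtotal: $63,771.50
Less 9.5% discount: −$6,058.29
Total: $63,771.50 − $6,058.29 = $57,713.21

$57,713.21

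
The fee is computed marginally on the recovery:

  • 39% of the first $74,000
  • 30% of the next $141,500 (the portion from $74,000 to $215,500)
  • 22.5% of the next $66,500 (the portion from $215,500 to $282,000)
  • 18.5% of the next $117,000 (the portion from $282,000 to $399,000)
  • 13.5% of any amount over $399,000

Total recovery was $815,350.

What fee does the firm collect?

$164,124.75

First $74,000 at 39% = $28,860.00
Next $141,500 at 30% = $42,450.00
Next $66,500 at 22.5% = $14,962.50
Next $117,000 at 18.5% = $21,645.00
Remaining $416,350 at 13.5% = $56,207.25
Fee: $28,860.00 + $42,450.00 + $14,962.50 + $21,645.00 + $56,207.25 = $164,124.75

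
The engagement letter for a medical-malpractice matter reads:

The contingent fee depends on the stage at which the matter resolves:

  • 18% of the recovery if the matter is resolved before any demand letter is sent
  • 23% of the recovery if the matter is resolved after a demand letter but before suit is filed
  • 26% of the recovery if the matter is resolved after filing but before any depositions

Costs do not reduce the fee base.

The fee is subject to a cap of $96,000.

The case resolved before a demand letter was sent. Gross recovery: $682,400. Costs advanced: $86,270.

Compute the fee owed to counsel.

$96,000.00

Fee base is the gross recovery, $682,400; costs are reimbursed separately.
The matter resolved before a demand letter was sent, so the 18% rate applies.
$682,400 × 18% = $122,832.00
$122,832.00 exceeds the $96,000 cap, so the fee is capped at $96,000.00.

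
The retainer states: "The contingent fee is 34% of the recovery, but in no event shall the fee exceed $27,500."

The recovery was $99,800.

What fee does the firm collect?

34% of $99,800 = $33,932.00
That exceeds the $27,500 cap, so the fee is capped at $27,500.

$27,500.00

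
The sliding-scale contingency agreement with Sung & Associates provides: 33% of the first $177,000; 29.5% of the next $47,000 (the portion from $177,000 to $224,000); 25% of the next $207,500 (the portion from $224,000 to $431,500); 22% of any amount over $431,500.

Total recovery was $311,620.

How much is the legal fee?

First $177,000 at 33% = $58,410.00
Next $47,000 at 29.5% = $13,865.00
Remaining $87,620 at 25% = $21,905.00
Fee: $58,410.00 + $13,865.00 + $21,905.00 = $94,180.00

$94,180.00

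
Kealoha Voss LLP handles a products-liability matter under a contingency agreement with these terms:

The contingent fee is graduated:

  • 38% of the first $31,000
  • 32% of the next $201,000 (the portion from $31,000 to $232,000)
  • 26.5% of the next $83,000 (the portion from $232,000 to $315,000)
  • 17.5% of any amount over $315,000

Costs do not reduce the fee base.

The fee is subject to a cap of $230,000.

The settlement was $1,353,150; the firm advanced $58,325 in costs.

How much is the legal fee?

$230,000.00

Fee base is the gross recovery, $1,353,150; costs are reimbursed separately.
First $31,000 at 38% = $11,780.00
Next $201,000 at 32% = $64,320.00
Next $83,000 at 26.5% = $21,995.00
Remaining $1,038,150 at 17.5% = $181,676.25
Fee: $11,780.00 + $64,320.00 + $21,995.00 + $181,676.25 = $279,771.25
$279,771.25 exceeds the $230,000 cap, so the fee is capped at $230,000.00.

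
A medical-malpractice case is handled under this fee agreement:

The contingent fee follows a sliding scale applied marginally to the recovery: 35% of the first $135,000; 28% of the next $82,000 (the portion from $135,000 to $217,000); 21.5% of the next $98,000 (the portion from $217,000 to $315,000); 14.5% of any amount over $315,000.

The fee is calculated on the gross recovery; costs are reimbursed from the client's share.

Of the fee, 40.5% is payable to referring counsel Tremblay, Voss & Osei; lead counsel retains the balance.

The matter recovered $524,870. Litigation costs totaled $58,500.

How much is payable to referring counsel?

$49,293.02

Fee base is the gross recovery, $524,870; costs are reimbursed separately.
First $135,000 at 35% = $47,250.00
Next $82,000 at 28% = $22,960.00
Next $98,000 at 21.5% = $21,070.00
Remaining $209,870 at 14.5% = $30,431.15
Fee: $47,250.00 + $22,960.00 + $21,070.00 + $30,431.15 = $121,711.15
Referral share: 40.5% of $121,711.15 = $49,293.02; lead counsel retains $121,711.15 − $49,293.02 = $72,418.13.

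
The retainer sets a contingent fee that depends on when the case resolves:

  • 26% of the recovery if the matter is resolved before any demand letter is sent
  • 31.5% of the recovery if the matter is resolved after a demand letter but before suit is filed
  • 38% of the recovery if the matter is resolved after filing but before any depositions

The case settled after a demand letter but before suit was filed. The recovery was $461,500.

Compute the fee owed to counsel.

$145,372.50

The matter settled after a demand letter but before suit was filed, so the 31.5% rate applies.
$461,500 × 31.5% = $145,372.50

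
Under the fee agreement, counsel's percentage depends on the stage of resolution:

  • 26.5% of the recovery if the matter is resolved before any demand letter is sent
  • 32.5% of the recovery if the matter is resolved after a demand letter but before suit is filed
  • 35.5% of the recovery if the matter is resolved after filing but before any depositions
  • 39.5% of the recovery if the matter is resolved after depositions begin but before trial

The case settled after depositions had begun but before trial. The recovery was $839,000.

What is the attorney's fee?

The matter settled after depositions had begun but before trial, so the 39.5% rate applies.
$839,000 × 39.5% = $331,405.00

$331,405.00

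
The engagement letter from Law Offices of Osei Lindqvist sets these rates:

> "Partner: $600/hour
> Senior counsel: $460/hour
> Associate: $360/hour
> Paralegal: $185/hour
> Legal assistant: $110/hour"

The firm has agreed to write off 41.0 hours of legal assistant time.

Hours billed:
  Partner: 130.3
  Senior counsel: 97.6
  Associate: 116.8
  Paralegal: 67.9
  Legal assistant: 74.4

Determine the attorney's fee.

$181,359.50

Partner: 130.3 × $600 = $78,180.00
Senior counsel: 97.6 × $460 = $44,896.00
Associate: 116.8 × $360 = $42,048.00
Paralegal: 67.9 × $185 = $12,561.50
Legal assistant: 74.4 × $110 = $8,184.00
Subtotal: $185,869.50
Write-off: 41.0 × $110 = $4,510.00
Total: $185,869.50 − $4,510.00 = $181,359.50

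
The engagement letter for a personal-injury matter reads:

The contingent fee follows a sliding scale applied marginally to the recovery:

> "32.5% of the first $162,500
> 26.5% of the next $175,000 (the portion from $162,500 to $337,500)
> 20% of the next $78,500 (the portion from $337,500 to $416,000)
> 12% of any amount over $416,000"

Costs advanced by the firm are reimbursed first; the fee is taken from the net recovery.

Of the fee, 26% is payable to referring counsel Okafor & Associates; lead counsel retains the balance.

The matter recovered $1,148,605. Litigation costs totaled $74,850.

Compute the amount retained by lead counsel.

$143,425.39

Fee base (net of costs): $1,148,605 − $74,850 = $1,073,755
First $162,500 at 32.5% = $52,812.50
Next $175,000 at 26.5% = $46,375.00
Next $78,500 at 20% = $15,700.00
Remaining $657,755 at 12% = $78,930.60
Fee: $52,812.50 + $46,375.00 + $15,700.00 + $78,930.60 = $193,818.10
Referral share: 26% of $193,818.10 = $50,392.71; lead counsel retains $193,818.10 − $50,392.71 = $143,425.39.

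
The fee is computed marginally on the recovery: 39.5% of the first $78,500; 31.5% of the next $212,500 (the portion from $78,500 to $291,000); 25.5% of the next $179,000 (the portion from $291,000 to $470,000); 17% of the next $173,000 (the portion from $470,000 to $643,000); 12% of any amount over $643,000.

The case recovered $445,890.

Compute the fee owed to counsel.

$137,441.95

First $78,500 at 39.5% = $31,007.50
Next $212,500 at 31.5% = $66,937.50
Remaining $154,890 at 25.5% = $39,496.95
Fee: $31,007.50 + $66,937.50 + $39,496.95 = $137,441.95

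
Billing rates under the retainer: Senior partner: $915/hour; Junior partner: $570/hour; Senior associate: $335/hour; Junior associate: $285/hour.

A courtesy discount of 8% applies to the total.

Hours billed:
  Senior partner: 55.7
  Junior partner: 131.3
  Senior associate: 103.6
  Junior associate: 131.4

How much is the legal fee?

Senior partner: 55.7 × $915 = $50,965.50
Junior partner: 131.3 × $570 = $74,841.00
Senior associate: 103.6 × $335 = $34,706.00
Junior associate: 131.4 × $285 = $37,449.00
Subtotal: $197,961.50
Less 8% discount: −$15,836.92
Total: $197,961.50 − $15,836.92 = $182,124.58

$182,124.58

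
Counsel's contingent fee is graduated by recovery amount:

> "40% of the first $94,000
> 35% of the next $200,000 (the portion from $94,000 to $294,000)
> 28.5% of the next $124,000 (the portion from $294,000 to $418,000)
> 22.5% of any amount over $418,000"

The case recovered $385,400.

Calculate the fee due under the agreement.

$133,649.00

First $94,000 at 40% = $37,600.00
Next $200,000 at 35% = $70,000.00
Remaining $91,400 at 28.5% = $26,049.00
Fee: $37,600.00 + $70,000.00 + $26,049.00 = $133,649.00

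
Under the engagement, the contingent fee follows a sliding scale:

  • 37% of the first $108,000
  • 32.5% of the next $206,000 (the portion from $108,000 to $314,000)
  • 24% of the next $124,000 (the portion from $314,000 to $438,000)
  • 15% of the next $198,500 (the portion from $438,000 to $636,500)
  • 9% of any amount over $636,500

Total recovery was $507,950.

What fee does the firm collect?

First $108,000 at 37% = $39,960.00
Next $206,000 at 32.5% = $66,950.00
Next $124,000 at 24% = $29,760.00
Remaining $69,950 at 15% = $10,492.50
Fee: $39,960.00 + $66,950.00 + $29,760.00 + $10,492.50 = $147,162.50

$147,162.50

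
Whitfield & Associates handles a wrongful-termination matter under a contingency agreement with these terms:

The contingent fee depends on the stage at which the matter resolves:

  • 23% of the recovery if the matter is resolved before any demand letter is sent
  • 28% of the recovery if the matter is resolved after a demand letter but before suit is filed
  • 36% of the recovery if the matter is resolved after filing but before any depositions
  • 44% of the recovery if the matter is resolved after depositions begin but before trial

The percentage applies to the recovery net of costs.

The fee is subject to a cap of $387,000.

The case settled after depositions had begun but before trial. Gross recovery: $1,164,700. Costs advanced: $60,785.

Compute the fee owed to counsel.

$387,000.00

Fee base (net of costs): $1,164,700 − $60,785 = $1,103,915
The matter settled after depositions had begun but before trial, so the 44% rate applies.
$1,103,915 × 44% = $485,722.60
$485,722.60 exceeds the $387,000 cap, so the fee is capped at $387,000.00.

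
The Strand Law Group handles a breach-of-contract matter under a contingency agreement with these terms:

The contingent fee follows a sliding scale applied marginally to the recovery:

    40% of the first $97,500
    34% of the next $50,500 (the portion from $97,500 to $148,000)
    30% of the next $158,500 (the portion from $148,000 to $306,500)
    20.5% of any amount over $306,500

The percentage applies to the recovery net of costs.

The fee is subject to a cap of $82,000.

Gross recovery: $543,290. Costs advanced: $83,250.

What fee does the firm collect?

$82,000.00

Fee base (net of costs): $543,290 − $83,250 = $460,040
First $97,500 at 40% = $39,000.00
Next $50,500 at 34% = $17,170.00
Next $158,500 at 30% = $47,550.00
Remaining $153,540 at 20.5% = $31,475.70
Fee: $39,000.00 + $17,170.00 + $47,550.00 + $31,475.70 = $135,195.70
$135,195.70 exceeds the $82,000 cap, so the fee is capped at $82,000.00.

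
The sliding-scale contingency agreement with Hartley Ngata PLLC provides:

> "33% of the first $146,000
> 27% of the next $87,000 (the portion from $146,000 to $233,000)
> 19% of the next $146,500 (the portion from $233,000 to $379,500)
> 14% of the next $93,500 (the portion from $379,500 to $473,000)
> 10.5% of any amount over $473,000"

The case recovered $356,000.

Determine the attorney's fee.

$95,040.00

First $146,000 at 33% = $48,180.00
Next $87,000 at 27% = $23,490.00
Remaining $123,000 at 19% = $23,370.00
Fee: $48,180.00 + $23,490.00 + $23,370.00 = $95,040.00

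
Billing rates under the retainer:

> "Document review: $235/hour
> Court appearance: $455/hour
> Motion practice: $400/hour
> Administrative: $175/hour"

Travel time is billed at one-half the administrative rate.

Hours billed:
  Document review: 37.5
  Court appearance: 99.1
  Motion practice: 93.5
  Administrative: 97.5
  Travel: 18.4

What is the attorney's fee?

Document review: 37.5 × $235 = $8,812.50
Court appearance: 99.1 × $455 = $45,090.50
Motion practice: 93.5 × $400 = $37,400.00
Administrative: 97.5 × $175 = $17,062.50
Subtotal: $8,812.50 + $45,090.50 + $37,400.00 + $17,062.50 = $108,365.50
Travel: 18.4 × ($175 ÷ 2) = 18.4 × $87.50 = $1,610.00
Total: $108,365.50 + $1,610.00 = $109,975.50

$109,975.50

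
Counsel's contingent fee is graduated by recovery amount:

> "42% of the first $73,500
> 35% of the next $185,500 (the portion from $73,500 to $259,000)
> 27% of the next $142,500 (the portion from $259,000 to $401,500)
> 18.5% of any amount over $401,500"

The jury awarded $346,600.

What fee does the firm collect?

First $73,500 at 42% = $30,870.00
Next $185,500 at 35% = $64,925.00
Remaining $87,600 at 27% = $23,652.00
Fee: $30,870.00 + $64,925.00 + $23,652.00 = $119,447.00

$119,447.00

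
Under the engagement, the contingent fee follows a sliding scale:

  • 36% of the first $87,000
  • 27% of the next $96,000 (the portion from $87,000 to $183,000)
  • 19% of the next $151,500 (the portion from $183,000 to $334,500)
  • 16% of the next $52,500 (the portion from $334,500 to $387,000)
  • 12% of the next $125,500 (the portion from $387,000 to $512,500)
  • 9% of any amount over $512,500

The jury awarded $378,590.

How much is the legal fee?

$93,079.40

First $87,000 at 36% = $31,320.00
Next $96,000 at 27% = $25,920.00
Next $151,500 at 19% = $28,785.00
Remaining $44,090 at 16% = $7,054.40
Fee: $31,320.00 + $25,920.00 + $28,785.00 + $7,054.40 = $93,079.40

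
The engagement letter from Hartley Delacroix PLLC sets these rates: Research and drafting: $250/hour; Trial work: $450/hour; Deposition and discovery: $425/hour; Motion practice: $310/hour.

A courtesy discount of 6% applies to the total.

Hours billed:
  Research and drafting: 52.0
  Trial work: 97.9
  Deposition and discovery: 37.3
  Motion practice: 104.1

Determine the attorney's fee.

$98,867.79

Research and drafting: 52.0 × $250 = $13,000.00
Trial work: 97.9 × $450 = $44,055.00
Deposition and discovery: 37.3 × $425 = $15,852.50
Motion practice: 104.1 × $310 = $32,271.00
Subtotal: $105,178.50
Less 6% discount: −$6,310.71
Total: $105,178.50 − $6,310.71 = $98,867.79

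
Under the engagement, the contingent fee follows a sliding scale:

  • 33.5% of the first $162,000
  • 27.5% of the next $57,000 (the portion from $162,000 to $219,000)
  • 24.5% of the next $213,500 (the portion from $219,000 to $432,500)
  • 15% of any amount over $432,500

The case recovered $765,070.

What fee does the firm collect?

$172,138.00

First $162,000 at 33.5% = $54,270.00
Next $57,000 at 27.5% = $15,675.00
Next $213,500 at 24.5% = $52,307.50
Remaining $332,570 at 15% = $49,885.50
Fee: $54,270.00 + $15,675.00 + $52,307.50 + $49,885.50 = $172,138.00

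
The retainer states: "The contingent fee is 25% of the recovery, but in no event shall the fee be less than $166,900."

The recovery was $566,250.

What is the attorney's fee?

25% of $566,250 = $141,562.50
That is below the $166,900 minimum, so the minimum applies.

$166,900.00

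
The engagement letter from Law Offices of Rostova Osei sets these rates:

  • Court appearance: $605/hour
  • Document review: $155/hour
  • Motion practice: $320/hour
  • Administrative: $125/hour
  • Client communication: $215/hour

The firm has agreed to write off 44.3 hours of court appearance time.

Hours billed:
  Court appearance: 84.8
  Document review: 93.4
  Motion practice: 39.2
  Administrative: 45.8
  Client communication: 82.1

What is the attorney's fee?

$74,900.00

Court appearance: 84.8 × $605 = $51,304.00
Document review: 93.4 × $155 = $14,477.00
Motion practice: 39.2 × $320 = $12,544.00
Administrative: 45.8 × $125 = $5,725.00
Client communication: 82.1 × $215 = $17,651.50
Subtotal: $101,701.50
Write-off: 44.3 × $605 = $26,801.50
Total: $101,701.50 − $26,801.50 = $74,900.00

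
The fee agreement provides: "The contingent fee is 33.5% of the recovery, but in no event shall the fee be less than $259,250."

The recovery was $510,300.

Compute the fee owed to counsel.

33.5% of $510,300 = $170,950.50
That is below the $259,250 minimum, so the minimum applies.

$259,250.00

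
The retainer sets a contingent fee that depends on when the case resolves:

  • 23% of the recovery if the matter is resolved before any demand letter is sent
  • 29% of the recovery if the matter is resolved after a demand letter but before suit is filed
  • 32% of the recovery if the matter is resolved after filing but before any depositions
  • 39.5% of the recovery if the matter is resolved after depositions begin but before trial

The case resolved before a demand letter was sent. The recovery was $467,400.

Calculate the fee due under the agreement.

The matter resolved before a demand letter was sent, so the 23% rate applies.
$467,400 × 23% = $107,502.00

$107,502.00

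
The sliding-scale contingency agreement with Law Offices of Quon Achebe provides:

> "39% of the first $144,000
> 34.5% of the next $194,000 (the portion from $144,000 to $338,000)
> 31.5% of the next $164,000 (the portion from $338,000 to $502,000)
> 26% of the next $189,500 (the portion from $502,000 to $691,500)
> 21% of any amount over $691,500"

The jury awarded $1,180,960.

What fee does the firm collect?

$326,806.60

First $144,000 at 39% = $56,160.00
Next $194,000 at 34.5% = $66,930.00
Next $164,000 at 31.5% = $51,660.00
Next $189,500 at 26% = $49,270.00
Remaining $489,460 at 21% = $102,786.60
Fee: $56,160.00 + $66,930.00 + $51,660.00 + $49,270.00 + $102,786.60 = $326,806.60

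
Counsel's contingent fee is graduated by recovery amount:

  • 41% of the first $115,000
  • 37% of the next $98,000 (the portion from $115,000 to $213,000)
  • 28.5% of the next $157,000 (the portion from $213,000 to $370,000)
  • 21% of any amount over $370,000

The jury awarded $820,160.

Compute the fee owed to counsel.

First $115,000 at 41% = $47,150.00
Next $98,000 at 37% = $36,260.00
Next $157,000 at 28.5% = $44,745.00
Remaining $450,160 at 21% = $94,533.60
Fee: $47,150.00 + $36,260.00 + $44,745.00 + $94,533.60 = $222,688.60

$222,688.60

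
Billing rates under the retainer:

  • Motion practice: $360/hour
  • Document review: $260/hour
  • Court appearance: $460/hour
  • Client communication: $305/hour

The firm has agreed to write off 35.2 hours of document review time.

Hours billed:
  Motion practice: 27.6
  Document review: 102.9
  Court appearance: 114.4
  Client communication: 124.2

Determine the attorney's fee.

Motion practice: 27.6 × $360 = $9,936.00
Document review: 102.9 × $260 = $26,754.00
Court appearance: 114.4 × $460 = $52,624.00
Client communication: 124.2 × $305 = $37,881.00
Subtotal: $127,195.00
Write-off: 35.2 × $260 = $9,152.00
Total: $127,195.00 − $9,152.00 = $118,043.00

$118,043.00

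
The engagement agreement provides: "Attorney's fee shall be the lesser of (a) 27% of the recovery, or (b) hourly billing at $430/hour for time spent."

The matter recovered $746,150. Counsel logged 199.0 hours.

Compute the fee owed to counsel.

$85,570.00

(a) 27% of $746,150 = $201,460.50
(b) 199.0 × $430 = $85,570.00
The lesser is (b): $85,570.00.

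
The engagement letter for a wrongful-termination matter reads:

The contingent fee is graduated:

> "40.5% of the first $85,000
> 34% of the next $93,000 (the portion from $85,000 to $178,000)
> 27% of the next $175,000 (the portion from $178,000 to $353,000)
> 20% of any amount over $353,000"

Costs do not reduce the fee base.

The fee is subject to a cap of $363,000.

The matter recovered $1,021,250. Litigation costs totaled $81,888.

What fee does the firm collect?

Fee base is the gross recovery, $1,021,250; costs are reimbursed separately.
First $85,000 at 40.5% = $34,425.00
Next $93,000 at 34% = $31,620.00
Next $175,000 at 27% = $47,250.00
Remaining $668,250 at 20% = $133,650.00
Fee: $34,425.00 + $31,620.00 + $47,250.00 + $133,650.00 = $246,945.00
$246,945.00 is under the $363,000 cap.

$246,945.00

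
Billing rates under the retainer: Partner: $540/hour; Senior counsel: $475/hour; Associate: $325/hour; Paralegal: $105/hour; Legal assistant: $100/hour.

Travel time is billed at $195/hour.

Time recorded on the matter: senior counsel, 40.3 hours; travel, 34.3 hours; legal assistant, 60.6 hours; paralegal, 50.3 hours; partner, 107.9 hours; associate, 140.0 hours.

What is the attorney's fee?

Partner: 107.9 × $540 = $58,266.00
Senior counsel: 40.3 × $475 = $19,142.50
Associate: 140.0 × $325 = $45,500.00
Paralegal: 50.3 × $105 = $5,281.50
Legal assistant: 60.6 × $100 = $6,060.00
Subtotal: $58,266.00 + $19,142.50 + $45,500.00 + $5,281.50 + $6,060.00 = $134,250.00
Travel: 34.3 × $195 = $6,688.50
Total: $134,250.00 + $6,688.50 = $140,938.50

$140,938.50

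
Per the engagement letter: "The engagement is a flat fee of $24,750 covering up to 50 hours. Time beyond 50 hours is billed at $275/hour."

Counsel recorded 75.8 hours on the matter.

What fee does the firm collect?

Flat fee: $24,750.00
Excess hours: 75.8 − 50 = 25.8
Overrun: 25.8 × $275 = $7,095.00
Total: $24,750.00 + $7,095.00 = $31,845.00

$31,845.00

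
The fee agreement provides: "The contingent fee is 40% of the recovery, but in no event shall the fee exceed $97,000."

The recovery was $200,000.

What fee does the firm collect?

$80,000.00

40% of $200,000 = $80,000.00
That is under the $97,000 cap.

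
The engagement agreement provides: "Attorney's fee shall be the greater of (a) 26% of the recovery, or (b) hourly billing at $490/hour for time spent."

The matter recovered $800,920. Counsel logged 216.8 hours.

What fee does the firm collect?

$208,239.20

(a) 26% of $800,920 = $208,239.20
(b) 216.8 × $490 = $106,232.00
The greater is (a): $208,239.20.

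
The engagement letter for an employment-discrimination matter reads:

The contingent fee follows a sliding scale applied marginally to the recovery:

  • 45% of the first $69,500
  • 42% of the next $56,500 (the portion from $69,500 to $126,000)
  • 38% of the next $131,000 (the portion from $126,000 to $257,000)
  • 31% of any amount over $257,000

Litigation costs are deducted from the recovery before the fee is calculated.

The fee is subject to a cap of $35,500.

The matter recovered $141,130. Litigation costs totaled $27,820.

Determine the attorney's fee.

Fee base (net of costs): $141,130 − $27,820 = $113,310
First $69,500 at 45% = $31,275.00
Remaining $43,810 at 42% = $18,400.20
Fee: $31,275.00 + $18,400.20 = $49,675.20
$49,675.20 exceeds the $35,500 cap, so the fee is capped at $35,500.00.

$35,500.00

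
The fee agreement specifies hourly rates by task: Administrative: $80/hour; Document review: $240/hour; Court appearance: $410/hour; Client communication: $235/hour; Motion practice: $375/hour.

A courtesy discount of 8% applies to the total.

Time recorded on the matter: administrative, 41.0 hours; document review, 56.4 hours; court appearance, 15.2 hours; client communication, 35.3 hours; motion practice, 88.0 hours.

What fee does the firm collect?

Administrative: 41.0 × $80 = $3,280.00
Document review: 56.4 × $240 = $13,536.00
Court appearance: 15.2 × $410 = $6,232.00
Client communication: 35.3 × $235 = $8,295.50
Motion practice: 88.0 × $375 = $33,000.00
Subtotal: $64,343.50
Less 8% discount: −$5,147.48
Total: $64,343.50 − $5,147.48 = $59,196.02

$59,196.02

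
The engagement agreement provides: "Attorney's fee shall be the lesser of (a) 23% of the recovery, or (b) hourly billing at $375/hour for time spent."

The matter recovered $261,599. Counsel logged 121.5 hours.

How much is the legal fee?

$45,562.50

(a) 23% of $261,599 = $60,167.77
(b) 121.5 × $375 = $45,562.50
The lesser is (b): $45,562.50.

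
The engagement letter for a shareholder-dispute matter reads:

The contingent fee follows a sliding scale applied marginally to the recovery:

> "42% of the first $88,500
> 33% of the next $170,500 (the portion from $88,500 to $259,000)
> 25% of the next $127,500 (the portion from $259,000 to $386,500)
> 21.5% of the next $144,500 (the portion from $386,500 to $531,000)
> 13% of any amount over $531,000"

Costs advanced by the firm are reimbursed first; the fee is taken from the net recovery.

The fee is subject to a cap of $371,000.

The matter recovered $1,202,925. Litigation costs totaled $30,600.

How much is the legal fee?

Fee base (net of costs): $1,202,925 − $30,600 = $1,172,325
First $88,500 at 42% = $37,170.00
Next $170,500 at 33% = $56,265.00
Next $127,500 at 25% = $31,875.00
Next $144,500 at 21.5% = $31,067.50
Remaining $641,325 at 13% = $83,372.25
Fee: $37,170.00 + $56,265.00 + $31,875.00 + $31,067.50 + $83,372.25 = $239,749.75
$239,749.75 is under the $371,000 cap.

$239,749.75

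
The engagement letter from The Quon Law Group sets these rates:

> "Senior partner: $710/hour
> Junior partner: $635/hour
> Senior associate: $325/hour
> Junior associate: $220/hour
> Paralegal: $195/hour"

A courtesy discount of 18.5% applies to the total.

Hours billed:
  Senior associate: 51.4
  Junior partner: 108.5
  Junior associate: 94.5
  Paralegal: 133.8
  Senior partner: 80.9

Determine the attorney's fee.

$154,786.84

Senior partner: 80.9 × $710 = $57,439.00
Junior partner: 108.5 × $635 = $68,897.50
Senior associate: 51.4 × $325 = $16,705.00
Junior associate: 94.5 × $220 = $20,790.00
Paralegal: 133.8 × $195 = $26,091.00
Subtotal: $189,922.50
Less 18.5% discount: −$35,135.66
Total: $189,922.50 − $35,135.66 = $154,786.84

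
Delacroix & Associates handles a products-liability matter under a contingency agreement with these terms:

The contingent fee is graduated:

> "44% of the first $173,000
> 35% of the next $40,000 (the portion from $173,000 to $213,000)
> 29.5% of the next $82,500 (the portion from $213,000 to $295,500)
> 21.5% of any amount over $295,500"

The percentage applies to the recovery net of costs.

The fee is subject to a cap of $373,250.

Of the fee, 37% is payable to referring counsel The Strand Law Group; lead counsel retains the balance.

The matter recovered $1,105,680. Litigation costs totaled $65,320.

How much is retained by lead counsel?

$172,999.51

Fee base (net of costs): $1,105,680 − $65,320 = $1,040,360
First $173,000 at 44% = $76,120.00
Next $40,000 at 35% = $14,000.00
Next $82,500 at 29.5% = $24,337.50
Remaining $744,860 at 21.5% = $160,144.90
Fee: $76,120.00 + $14,000.00 + $24,337.50 + $160,144.90 = $274,602.40
$274,602.40 is under the $373,250 cap.
Referral share: 37% of $274,602.40 = $101,602.89; lead counsel retains $274,602.40 − $101,602.89 = $172,999.51.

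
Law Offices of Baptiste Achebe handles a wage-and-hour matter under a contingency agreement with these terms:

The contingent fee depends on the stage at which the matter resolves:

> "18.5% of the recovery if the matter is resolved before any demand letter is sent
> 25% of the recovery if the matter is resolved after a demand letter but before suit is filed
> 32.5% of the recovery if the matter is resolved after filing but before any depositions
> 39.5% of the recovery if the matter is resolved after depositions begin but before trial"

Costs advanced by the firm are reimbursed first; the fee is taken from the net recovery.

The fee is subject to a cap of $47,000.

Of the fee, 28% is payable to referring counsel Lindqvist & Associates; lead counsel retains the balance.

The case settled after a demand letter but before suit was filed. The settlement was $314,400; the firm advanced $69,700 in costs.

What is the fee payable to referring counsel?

Fee base (net of costs): $314,400 − $69,700 = $244,700
The matter settled after a demand letter but before suit was filed, so the 25% rate applies.
$244,700 × 25% = $61,175.00
$61,175.00 exceeds the $47,000 cap, so the fee is capped at $47,000.00.
Referral share: 28% of $47,000.00 = $13,160.00; lead counsel retains $47,000.00 − $13,160.00 = $33,840.00.

$13,160.00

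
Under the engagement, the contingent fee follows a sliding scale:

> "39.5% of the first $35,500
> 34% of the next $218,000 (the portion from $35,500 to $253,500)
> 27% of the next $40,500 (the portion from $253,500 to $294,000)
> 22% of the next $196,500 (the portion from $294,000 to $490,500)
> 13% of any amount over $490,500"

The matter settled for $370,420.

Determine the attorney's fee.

$115,889.90

First $35,500 at 39.5% = $14,022.50
Next $218,000 at 34% = $74,120.00
Next $40,500 at 27% = $10,935.00
Remaining $76,420 at 22% = $16,812.40
Fee: $14,022.50 + $74,120.00 + $10,935.00 + $16,812.40 = $115,889.90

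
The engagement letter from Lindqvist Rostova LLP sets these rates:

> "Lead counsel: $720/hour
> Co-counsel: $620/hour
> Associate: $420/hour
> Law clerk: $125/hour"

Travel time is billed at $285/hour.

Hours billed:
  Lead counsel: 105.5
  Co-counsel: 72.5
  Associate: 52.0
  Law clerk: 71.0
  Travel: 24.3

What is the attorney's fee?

Lead counsel: 105.5 × $720 = $75,960.00
Co-counsel: 72.5 × $620 = $44,950.00
Associate: 52.0 × $420 = $21,840.00
Law clerk: 71.0 × $125 = $8,875.00
Subtotal: $75,960.00 + $44,950.00 + $21,840.00 + $8,875.00 = $151,625.00
Travel: 24.3 × $285 = $6,925.50
Total: $151,625.00 + $6,925.50 = $158,550.50

$158,550.50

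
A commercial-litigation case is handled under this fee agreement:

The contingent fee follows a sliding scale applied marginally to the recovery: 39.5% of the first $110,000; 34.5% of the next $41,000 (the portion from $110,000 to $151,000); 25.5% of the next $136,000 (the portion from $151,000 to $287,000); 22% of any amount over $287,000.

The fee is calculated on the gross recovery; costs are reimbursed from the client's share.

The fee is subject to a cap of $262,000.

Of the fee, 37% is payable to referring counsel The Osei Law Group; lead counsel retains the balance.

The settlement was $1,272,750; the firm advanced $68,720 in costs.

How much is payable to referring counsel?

$96,940.00

Fee base is the gross recovery, $1,272,750; costs are reimbursed separately.
First $110,000 at 39.5% = $43,450.00
Next $41,000 at 34.5% = $14,145.00
Next $136,000 at 25.5% = $34,680.00
Remaining $985,750 at 22% = $216,865.00
Fee: $43,450.00 + $14,145.00 + $34,680.00 + $216,865.00 = $309,140.00
$309,140.00 exceeds the $262,000 cap, so the fee is capped at $262,000.00.
Referral share: 37% of $262,000.00 = $96,940.00; lead counsel retains $262,000.00 − $96,940.00 = $165,060.00.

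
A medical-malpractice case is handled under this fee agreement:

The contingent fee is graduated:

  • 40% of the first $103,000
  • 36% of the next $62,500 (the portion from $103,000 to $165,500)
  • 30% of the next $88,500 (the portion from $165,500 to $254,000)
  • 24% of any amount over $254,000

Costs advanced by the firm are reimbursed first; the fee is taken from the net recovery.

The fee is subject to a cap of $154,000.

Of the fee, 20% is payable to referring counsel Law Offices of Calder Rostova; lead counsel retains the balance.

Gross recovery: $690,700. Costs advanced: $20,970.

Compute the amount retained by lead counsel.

Fee base (net of costs): $690,700 − $20,970 = $669,730
First $103,000 at 40% = $41,200.00
Next $62,500 at 36% = $22,500.00
Next $88,500 at 30% = $26,550.00
Remaining $415,730 at 24% = $99,775.20
Fee: $41,200.00 + $22,500.00 + $26,550.00 + $99,775.20 = $190,025.20
$190,025.20 exceeds the $154,000 cap, so the fee is capped at $154,000.00.
Referral share: 20% of $154,000.00 = $30,800.00; lead counsel retains $154,000.00 − $30,800.00 = $123,200.00.

$123,200.00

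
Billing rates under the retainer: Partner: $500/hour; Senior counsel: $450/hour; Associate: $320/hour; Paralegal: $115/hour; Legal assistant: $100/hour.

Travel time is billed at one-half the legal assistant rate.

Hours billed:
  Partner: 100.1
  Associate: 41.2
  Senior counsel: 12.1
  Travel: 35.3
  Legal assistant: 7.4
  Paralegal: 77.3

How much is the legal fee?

$80,073.50

Partner: 100.1 × $500 = $50,050.00
Senior counsel: 12.1 × $450 = $5,445.00
Associate: 41.2 × $320 = $13,184.00
Paralegal: 77.3 × $115 = $8,889.50
Legal assistant: 7.4 × $100 = $740.00
Subtotal: $50,050.00 + $5,445.00 + $13,184.00 + $8,889.50 + $740.00 = $78,308.50
Travel: 35.3 × ($100 ÷ 2) = 35.3 × $50.00 = $1,765.00
Total: $78,308.50 + $1,765.00 = $80,073.50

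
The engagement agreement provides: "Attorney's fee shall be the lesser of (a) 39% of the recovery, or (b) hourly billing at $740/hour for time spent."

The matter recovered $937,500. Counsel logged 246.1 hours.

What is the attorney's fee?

$182,114.00

(a) 39% of $937,500 = $365,625.00
(b) 246.1 × $740 = $182,114.00
The lesser is (b): $182,114.00.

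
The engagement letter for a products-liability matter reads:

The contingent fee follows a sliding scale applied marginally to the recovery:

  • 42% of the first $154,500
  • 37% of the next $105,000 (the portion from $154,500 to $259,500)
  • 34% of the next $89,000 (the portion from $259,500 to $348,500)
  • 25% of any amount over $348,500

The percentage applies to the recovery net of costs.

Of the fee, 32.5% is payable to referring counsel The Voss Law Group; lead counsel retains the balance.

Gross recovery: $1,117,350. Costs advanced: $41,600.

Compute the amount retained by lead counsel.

$213,173.44

Fee base (net of costs): $1,117,350 − $41,600 = $1,075,750
First $154,500 at 42% = $64,890.00
Next $105,000 at 37% = $38,850.00
Next $89,000 at 34% = $30,260.00
Remaining $727,250 at 25% = $181,812.50
Fee: $64,890.00 + $38,850.00 + $30,260.00 + $181,812.50 = $315,812.50
Referral share: 32.5% of $315,812.50 = $102,639.06; lead counsel retains $315,812.50 − $102,639.06 = $213,173.44.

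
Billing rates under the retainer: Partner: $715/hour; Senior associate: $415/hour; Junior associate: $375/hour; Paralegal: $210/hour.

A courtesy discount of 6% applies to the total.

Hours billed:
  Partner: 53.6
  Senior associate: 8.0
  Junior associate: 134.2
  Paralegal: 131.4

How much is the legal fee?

$112,389.22

Partner: 53.6 × $715 = $38,324.00
Senior associate: 8.0 × $415 = $3,320.00
Junior associate: 134.2 × $375 = $50,325.00
Paralegal: 131.4 × $210 = $27,594.00
Subtotal: $119,563.00
Less 6% discount: −$7,173.78
Total: $119,563.00 − $7,173.78 = $112,389.22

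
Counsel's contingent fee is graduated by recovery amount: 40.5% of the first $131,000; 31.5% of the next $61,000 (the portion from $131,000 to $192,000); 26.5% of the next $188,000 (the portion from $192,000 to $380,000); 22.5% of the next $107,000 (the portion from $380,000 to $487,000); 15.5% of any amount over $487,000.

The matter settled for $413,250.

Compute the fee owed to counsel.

$129,571.25

First $131,000 at 40.5% = $53,055.00
Next $61,000 at 31.5% = $19,215.00
Next $188,000 at 26.5% = $49,820.00
Remaining $33,250 at 22.5% = $7,481.25
Fee: $53,055.00 + $19,215.00 + $49,820.00 + $7,481.25 = $129,571.25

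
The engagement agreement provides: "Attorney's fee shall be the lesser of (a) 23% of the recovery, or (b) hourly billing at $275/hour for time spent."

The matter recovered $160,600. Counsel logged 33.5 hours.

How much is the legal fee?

(a) 23% of $160,600 = $36,938.00
(b) 33.5 × $275 = $9,212.50
The lesser is (b): $9,212.50.

$9,212.50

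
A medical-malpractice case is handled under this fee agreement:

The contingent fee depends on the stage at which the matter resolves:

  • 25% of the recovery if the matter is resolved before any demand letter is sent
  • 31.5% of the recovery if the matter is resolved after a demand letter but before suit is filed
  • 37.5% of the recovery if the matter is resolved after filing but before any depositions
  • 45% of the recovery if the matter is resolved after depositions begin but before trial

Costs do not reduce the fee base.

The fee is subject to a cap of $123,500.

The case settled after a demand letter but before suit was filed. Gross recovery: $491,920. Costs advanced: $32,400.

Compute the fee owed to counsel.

$123,500.00

Fee base is the gross recovery, $491,920; costs are reimbursed separately.
The matter settled after a demand letter but before suit was filed, so the 31.5% rate applies.
$491,920 × 31.5% = $154,954.80
$154,954.80 exceeds the $123,500 cap, so the fee is capped at $123,500.00.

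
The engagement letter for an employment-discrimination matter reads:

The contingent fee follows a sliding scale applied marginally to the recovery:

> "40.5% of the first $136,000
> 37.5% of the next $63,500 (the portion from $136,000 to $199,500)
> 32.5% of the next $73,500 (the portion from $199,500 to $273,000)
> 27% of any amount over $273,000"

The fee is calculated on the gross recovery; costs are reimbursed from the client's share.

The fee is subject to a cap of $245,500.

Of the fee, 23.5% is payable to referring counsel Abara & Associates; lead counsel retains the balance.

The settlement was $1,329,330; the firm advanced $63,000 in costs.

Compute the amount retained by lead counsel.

$187,807.50

Fee base is the gross recovery, $1,329,330; costs are reimbursed separately.
First $136,000 at 40.5% = $55,080.00
Next $63,500 at 37.5% = $23,812.50
Next $73,500 at 32.5% = $23,887.50
Remaining $1,056,330 at 27% = $285,209.10
Fee: $55,080.00 + $23,812.50 + $23,887.50 + $285,209.10 = $387,989.10
$387,989.10 exceeds the $245,500 cap, so the fee is capped at $245,500.00.
Referral share: 23.5% of $245,500.00 = $57,692.50; lead counsel retains $245,500.00 − $57,692.50 = $187,807.50.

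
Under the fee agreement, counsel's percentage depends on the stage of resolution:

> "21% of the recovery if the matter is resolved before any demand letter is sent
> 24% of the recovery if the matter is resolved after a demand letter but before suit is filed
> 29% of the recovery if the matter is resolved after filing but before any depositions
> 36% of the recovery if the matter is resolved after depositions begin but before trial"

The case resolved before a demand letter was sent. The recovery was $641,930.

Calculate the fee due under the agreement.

$134,805.30

The matter resolved before a demand letter was sent, so the 21% rate applies.
$641,930 × 21% = $134,805.30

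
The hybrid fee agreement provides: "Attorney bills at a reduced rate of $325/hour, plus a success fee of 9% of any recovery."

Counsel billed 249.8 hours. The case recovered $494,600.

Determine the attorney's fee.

Hourly: 249.8 × $325 = $81,185.00
Success fee: 9% of $494,600 = $44,514.00
Total: $81,185.00 + $44,514.00 = $125,699.00

$125,699.00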